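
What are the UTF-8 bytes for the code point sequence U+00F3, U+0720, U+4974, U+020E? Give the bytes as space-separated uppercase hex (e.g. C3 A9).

U+00F3: 2-byte form → C3 B3.
U+0720: 2-byte form → DC A0.
U+4974: 3-byte form → E4 A5 B4.
U+020E: 2-byte form → C8 8E.
Concatenated (9 bytes): C3 B3 DC A0 E4 A5 B4 C8 8E.

C3 B3 DC A0 E4 A5 B4 C8 8E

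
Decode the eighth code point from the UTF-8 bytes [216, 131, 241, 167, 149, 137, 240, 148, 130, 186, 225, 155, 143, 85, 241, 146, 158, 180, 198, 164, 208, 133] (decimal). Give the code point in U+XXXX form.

U+0405

Offset 0: leading byte 0xD8 = 11011000 → 2-byte char #1 = D8 83.
Offset 2: leading byte 0xF1 = 11110001 → 4-byte char #2 = F1 A7 95 89.
Offset 6: leading byte 0xF0 = 11110000 → 4-byte char #3 = F0 94 82 BA.
Offset 10: leading byte 0xE1 = 11100001 → 3-byte char #4 = E1 9B 8F.
Offset 13: leading byte 0x55 = 01010101 → 1-byte char #5 = 55.
Offset 14: leading byte 0xF1 = 11110001 → 4-byte char #6 = F1 92 9E B4.
Offset 18: leading byte 0xC6 = 11000110 → 2-byte char #7 = C6 A4.
Offset 20: leading byte 0xD0 = 11010000 → 2-byte char #8 = D0 85.
Leading byte 0xD0 = 11010000 matches 110xxxxx → 2-byte sequence.
Byte 1: 0xD0 = 11010000, payload 10000 (5 bits).
Byte 2: 0x85 = 10000101 (10xxxxxx ✓), payload 000101.
Concatenate: 10000000101 = 0x405 (11 bits → U+0405).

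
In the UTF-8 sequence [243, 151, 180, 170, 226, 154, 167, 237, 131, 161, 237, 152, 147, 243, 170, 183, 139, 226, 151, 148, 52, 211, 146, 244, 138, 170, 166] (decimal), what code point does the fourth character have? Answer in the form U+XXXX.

Offset 0: leading byte 0xF3 = 11110011 → 4-byte char #1 = F3 97 B4 AA.
Offset 4: leading byte 0xE2 = 11100010 → 3-byte char #2 = E2 9A A7.
Offset 7: leading byte 0xED = 11101101 → 3-byte char #3 = ED 83 A1.
Offset 10: leading byte 0xED = 11101101 → 3-byte char #4 = ED 98 93.
Leading byte 0xED = 11101101 matches 1110xxxx → 3-byte sequence.
Byte 1: 0xED = 11101101, payload 1101 (4 bits).
Byte 2: 0x98 = 10011000 (10xxxxxx ✓), payload 011000.
Byte 3: 0x93 = 10010011 (10xxxxxx ✓), payload 010011.
Concatenate: 1101011000010011 = 0xD613 (16 bits → U+D613).

U+D613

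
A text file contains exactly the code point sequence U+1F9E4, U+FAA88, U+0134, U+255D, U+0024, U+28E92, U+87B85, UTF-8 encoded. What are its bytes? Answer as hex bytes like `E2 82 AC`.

F0 9F A7 A4 F3 BA AA 88 C4 B4 E2 95 9D 24 F0 A8 BA 92 F2 87 AE 85

U+1F9E4: 4-byte form → F0 9F A7 A4.
U+FAA88: 4-byte form → F3 BA AA 88.
U+0134: 2-byte form → C4 B4.
U+255D: 3-byte form → E2 95 9D.
U+0024: 1-byte form → 24.
U+28E92: 4-byte form → F0 A8 BA 92.
U+87B85: 4-byte form → F2 87 AE 85.
Concatenated (22 bytes): F0 9F A7 A4 F3 BA AA 88 C4 B4 E2 95 9D 24 F0 A8 BA 92 F2 87 AE 85.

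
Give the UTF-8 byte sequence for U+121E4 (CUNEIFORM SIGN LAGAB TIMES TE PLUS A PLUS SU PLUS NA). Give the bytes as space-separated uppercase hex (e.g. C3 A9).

U+121E4 = 0x121E4 = 74212 decimal. In range U+10000–U+10FFFF → 4-byte form: 11110xxx 10xxxxxx 10xxxxxx 10xxxxxx.
Binary (21 bits): 000010010000111100100.
Split 3+6+6+6: 000 | 010010 | 000111 | 100100.
Byte 1: 11110000 = 0xF0.
Byte 2: 10010010 = 0x92.
Byte 3: 10000111 = 0x87.
Byte 4: 10100100 = 0xA4.

F0 92 87 A4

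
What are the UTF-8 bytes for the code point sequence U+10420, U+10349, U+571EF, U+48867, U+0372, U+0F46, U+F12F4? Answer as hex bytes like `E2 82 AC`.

F0 90 90 A0 F0 90 8D 89 F1 97 87 AF F1 88 A1 A7 CD B2 E0 BD 86 F3 B1 8B B4

U+10420: 4-byte form → F0 90 90 A0.
U+10349: 4-byte form → F0 90 8D 89.
U+571EF: 4-byte form → F1 97 87 AF.
U+48867: 4-byte form → F1 88 A1 A7.
U+0372: 2-byte form → CD B2.
U+0F46: 3-byte form → E0 BD 86.
U+F12F4: 4-byte form → F3 B1 8B B4.
Concatenated (25 bytes): F0 90 90 A0 F0 90 8D 89 F1 97 87 AF F1 88 A1 A7 CD B2 E0 BD 86 F3 B1 8B B4.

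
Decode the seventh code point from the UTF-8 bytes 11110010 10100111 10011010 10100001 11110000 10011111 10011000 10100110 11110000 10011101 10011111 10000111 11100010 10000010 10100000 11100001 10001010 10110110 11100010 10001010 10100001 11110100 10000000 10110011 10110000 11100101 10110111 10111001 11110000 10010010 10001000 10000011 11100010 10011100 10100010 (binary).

U+100CF0

Offset 0: leading byte 0xF2 = 11110010 → 4-byte char #1 = F2 A7 9A A1.
Offset 4: leading byte 0xF0 = 11110000 → 4-byte char #2 = F0 9F 98 A6.
Offset 8: leading byte 0xF0 = 11110000 → 4-byte char #3 = F0 9D 9F 87.
Offset 12: leading byte 0xE2 = 11100010 → 3-byte char #4 = E2 82 A0.
Offset 15: leading byte 0xE1 = 11100001 → 3-byte char #5 = E1 8A B6.
Offset 18: leading byte 0xE2 = 11100010 → 3-byte char #6 = E2 8A A1.
Offset 21: leading byte 0xF4 = 11110100 → 4-byte char #7 = F4 80 B3 B0.
Leading byte 0xF4 = 11110100 matches 11110xxx → 4-byte sequence.
Byte 1: 0xF4 = 11110100, payload 100 (3 bits).
Byte 2: 0x80 = 10000000 (10xxxxxx ✓), payload 000000.
Byte 3: 0xB3 = 10110011 (10xxxxxx ✓), payload 110011.
Byte 4: 0xB0 = 10110000 (10xxxxxx ✓), payload 110000.
Concatenate: 100000000110011110000 = 0x100CF0 (21 bits → U+100CF0).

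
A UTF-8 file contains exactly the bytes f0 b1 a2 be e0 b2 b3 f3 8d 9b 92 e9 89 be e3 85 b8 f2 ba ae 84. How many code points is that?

6

Byte at offset 0: 0xF0 = 11110000 → 4-byte char (#1). Advance 4.
Byte at offset 4: 0xE0 = 11100000 → 3-byte char (#2). Advance 3.
Byte at offset 7: 0xF3 = 11110011 → 4-byte char (#3). Advance 4.
Byte at offset 11: 0xE9 = 11101001 → 3-byte char (#4). Advance 3.
Byte at offset 14: 0xE3 = 11100011 → 3-byte char (#5). Advance 3.
Byte at offset 17: 0xF2 = 11110010 → 4-byte char (#6). Advance 4.
Reached end at offset 21 after 6 code points.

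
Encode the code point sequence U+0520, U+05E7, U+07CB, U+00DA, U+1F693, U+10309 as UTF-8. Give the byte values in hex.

U+0520: 2-byte form → D4 A0.
U+05E7: 2-byte form → D7 A7.
U+07CB: 2-byte form → DF 8B.
U+00DA: 2-byte form → C3 9A.
U+1F693: 4-byte form → F0 9F 9A 93.
U+10309: 4-byte form → F0 90 8C 89.
Concatenated (16 bytes): D4 A0 D7 A7 DF 8B C3 9A F0 9F 9A 93 F0 90 8C 89.

D4 A0 D7 A7 DF 8B C3 9A F0 9F 9A 93 F0 90 8C 89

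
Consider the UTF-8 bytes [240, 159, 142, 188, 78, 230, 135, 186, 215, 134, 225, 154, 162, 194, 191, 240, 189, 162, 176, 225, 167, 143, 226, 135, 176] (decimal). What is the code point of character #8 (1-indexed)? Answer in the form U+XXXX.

Offset 0: leading byte 0xF0 = 11110000 → 4-byte char #1 = F0 9F 8E BC.
Offset 4: leading byte 0x4E = 01001110 → 1-byte char #2 = 4E.
Offset 5: leading byte 0xE6 = 11100110 → 3-byte char #3 = E6 87 BA.
Offset 8: leading byte 0xD7 = 11010111 → 2-byte char #4 = D7 86.
Offset 10: leading byte 0xE1 = 11100001 → 3-byte char #5 = E1 9A A2.
Offset 13: leading byte 0xC2 = 11000010 → 2-byte char #6 = C2 BF.
Offset 15: leading byte 0xF0 = 11110000 → 4-byte char #7 = F0 BD A2 B0.
Offset 19: leading byte 0xE1 = 11100001 → 3-byte char #8 = E1 A7 8F.
Leading byte 0xE1 = 11100001 matches 1110xxxx → 3-byte sequence.
Byte 1: 0xE1 = 11100001, payload 0001 (4 bits).
Byte 2: 0xA7 = 10100111 (10xxxxxx ✓), payload 100111.
Byte 3: 0x8F = 10001111 (10xxxxxx ✓), payload 001111.
Concatenate: 0001100111001111 = 0x19CF (16 bits → U+19CF).

U+19CF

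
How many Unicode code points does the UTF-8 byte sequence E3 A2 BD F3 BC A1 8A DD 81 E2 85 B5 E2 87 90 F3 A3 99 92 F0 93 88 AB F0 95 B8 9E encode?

Byte at offset 0: 0xE3 = 11100011 → 3-byte char (#1). Advance 3.
Byte at offset 3: 0xF3 = 11110011 → 4-byte char (#2). Advance 4.
Byte at offset 7: 0xDD = 11011101 → 2-byte char (#3). Advance 2.
Byte at offset 9: 0xE2 = 11100010 → 3-byte char (#4). Advance 3.
Byte at offset 12: 0xE2 = 11100010 → 3-byte char (#5). Advance 3.
Byte at offset 15: 0xF3 = 11110011 → 4-byte char (#6). Advance 4.
Byte at offset 19: 0xF0 = 11110000 → 4-byte char (#7). Advance 4.
Byte at offset 23: 0xF0 = 11110000 → 4-byte char (#8). Advance 4.
Reached end at offset 27 after 8 code points.

8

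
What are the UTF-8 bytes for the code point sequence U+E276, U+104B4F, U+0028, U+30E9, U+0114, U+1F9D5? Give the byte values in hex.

U+E276: 3-byte form → EE 89 B6.
U+104B4F: 4-byte form → F4 84 AD 8F.
U+0028: 1-byte form → 28.
U+30E9: 3-byte form → E3 83 A9.
U+0114: 2-byte form → C4 94.
U+1F9D5: 4-byte form → F0 9F A7 95.
Concatenated (17 bytes): EE 89 B6 F4 84 AD 8F 28 E3 83 A9 C4 94 F0 9F A7 95.

EE 89 B6 F4 84 AD 8F 28 E3 83 A9 C4 94 F0 9F A7 95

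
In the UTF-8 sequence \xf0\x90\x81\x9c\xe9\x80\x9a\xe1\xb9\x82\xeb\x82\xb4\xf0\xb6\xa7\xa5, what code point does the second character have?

Offset 0: leading byte 0xF0 = 11110000 → 4-byte char #1 = F0 90 81 9C.
Offset 4: leading byte 0xE9 = 11101001 → 3-byte char #2 = E9 80 9A.
Leading byte 0xE9 = 11101001 matches 1110xxxx → 3-byte sequence.
Byte 1: 0xE9 = 11101001, payload 1001 (4 bits).
Byte 2: 0x80 = 10000000 (10xxxxxx ✓), payload 000000.
Byte 3: 0x9A = 10011010 (10xxxxxx ✓), payload 011010.
Concatenate: 1001000000011010 = 0x901A (16 bits → U+901A).

U+901A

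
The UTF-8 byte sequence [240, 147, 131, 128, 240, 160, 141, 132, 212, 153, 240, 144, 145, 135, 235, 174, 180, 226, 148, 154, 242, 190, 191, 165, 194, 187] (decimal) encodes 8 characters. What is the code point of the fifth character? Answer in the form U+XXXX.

Offset 0: leading byte 0xF0 = 11110000 → 4-byte char #1 = F0 93 83 80.
Offset 4: leading byte 0xF0 = 11110000 → 4-byte char #2 = F0 A0 8D 84.
Offset 8: leading byte 0xD4 = 11010100 → 2-byte char #3 = D4 99.
Offset 10: leading byte 0xF0 = 11110000 → 4-byte char #4 = F0 90 91 87.
Offset 14: leading byte 0xEB = 11101011 → 3-byte char #5 = EB AE B4.
Leading byte 0xEB = 11101011 matches 1110xxxx → 3-byte sequence.
Byte 1: 0xEB = 11101011, payload 1011 (4 bits).
Byte 2: 0xAE = 10101110 (10xxxxxx ✓), payload 101110.
Byte 3: 0xB4 = 10110100 (10xxxxxx ✓), payload 110100.
Concatenate: 1011101110110100 = 0xBBB4 (16 bits → U+BBB4).

U+BBB4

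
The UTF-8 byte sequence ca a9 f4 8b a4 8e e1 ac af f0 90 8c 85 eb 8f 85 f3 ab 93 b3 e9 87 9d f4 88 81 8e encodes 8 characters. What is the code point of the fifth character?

U+B3C5

Offset 0: leading byte 0xCA = 11001010 → 2-byte char #1 = CA A9.
Offset 2: leading byte 0xF4 = 11110100 → 4-byte char #2 = F4 8B A4 8E.
Offset 6: leading byte 0xE1 = 11100001 → 3-byte char #3 = E1 AC AF.
Offset 9: leading byte 0xF0 = 11110000 → 4-byte char #4 = F0 90 8C 85.
Offset 13: leading byte 0xEB = 11101011 → 3-byte char #5 = EB 8F 85.
Leading byte 0xEB = 11101011 matches 1110xxxx → 3-byte sequence.
Byte 1: 0xEB = 11101011, payload 1011 (4 bits).
Byte 2: 0x8F = 10001111 (10xxxxxx ✓), payload 001111.
Byte 3: 0x85 = 10000101 (10xxxxxx ✓), payload 000101.
Concatenate: 1011001111000101 = 0xB3C5 (16 bits → U+B3C5).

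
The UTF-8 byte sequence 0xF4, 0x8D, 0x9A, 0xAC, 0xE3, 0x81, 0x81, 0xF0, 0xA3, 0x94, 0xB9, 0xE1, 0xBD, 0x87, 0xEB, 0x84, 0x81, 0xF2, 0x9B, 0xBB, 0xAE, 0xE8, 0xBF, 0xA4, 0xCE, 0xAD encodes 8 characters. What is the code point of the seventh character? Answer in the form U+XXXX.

Offset 0: leading byte 0xF4 = 11110100 → 4-byte char #1 = F4 8D 9A AC.
Offset 4: leading byte 0xE3 = 11100011 → 3-byte char #2 = E3 81 81.
Offset 7: leading byte 0xF0 = 11110000 → 4-byte char #3 = F0 A3 94 B9.
Offset 11: leading byte 0xE1 = 11100001 → 3-byte char #4 = E1 BD 87.
Offset 14: leading byte 0xEB = 11101011 → 3-byte char #5 = EB 84 81.
Offset 17: leading byte 0xF2 = 11110010 → 4-byte char #6 = F2 9B BB AE.
Offset 21: leading byte 0xE8 = 11101000 → 3-byte char #7 = E8 BF A4.
Leading byte 0xE8 = 11101000 matches 1110xxxx → 3-byte sequence.
Byte 1: 0xE8 = 11101000, payload 1000 (4 bits).
Byte 2: 0xBF = 10111111 (10xxxxxx ✓), payload 111111.
Byte 3: 0xA4 = 10100100 (10xxxxxx ✓), payload 100100.
Concatenate: 1000111111100100 = 0x8FE4 (16 bits → U+8FE4).

U+8FE4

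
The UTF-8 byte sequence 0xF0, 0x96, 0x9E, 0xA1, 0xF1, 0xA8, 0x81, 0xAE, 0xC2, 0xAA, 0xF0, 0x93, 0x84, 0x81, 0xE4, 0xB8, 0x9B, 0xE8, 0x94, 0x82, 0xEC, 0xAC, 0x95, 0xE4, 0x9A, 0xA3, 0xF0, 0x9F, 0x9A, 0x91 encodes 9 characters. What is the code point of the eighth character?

Offset 0: leading byte 0xF0 = 11110000 → 4-byte char #1 = F0 96 9E A1.
Offset 4: leading byte 0xF1 = 11110001 → 4-byte char #2 = F1 A8 81 AE.
Offset 8: leading byte 0xC2 = 11000010 → 2-byte char #3 = C2 AA.
Offset 10: leading byte 0xF0 = 11110000 → 4-byte char #4 = F0 93 84 81.
Offset 14: leading byte 0xE4 = 11100100 → 3-byte char #5 = E4 B8 9B.
Offset 17: leading byte 0xE8 = 11101000 → 3-byte char #6 = E8 94 82.
Offset 20: leading byte 0xEC = 11101100 → 3-byte char #7 = EC AC 95.
Offset 23: leading byte 0xE4 = 11100100 → 3-byte char #8 = E4 9A A3.
Leading byte 0xE4 = 11100100 matches 1110xxxx → 3-byte sequence.
Byte 1: 0xE4 = 11100100, payload 0100 (4 bits).
Byte 2: 0x9A = 10011010 (10xxxxxx ✓), payload 011010.
Byte 3: 0xA3 = 10100011 (10xxxxxx ✓), payload 100011.
Concatenate: 0100011010100011 = 0x46A3 (16 bits → U+46A3).

U+46A3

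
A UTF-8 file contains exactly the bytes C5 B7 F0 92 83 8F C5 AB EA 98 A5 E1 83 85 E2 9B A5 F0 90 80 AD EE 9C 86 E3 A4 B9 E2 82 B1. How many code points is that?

Byte at offset 0: 0xC5 = 11000101 → 2-byte char (#1). Advance 2.
Byte at offset 2: 0xF0 = 11110000 → 4-byte char (#2). Advance 4.
Byte at offset 6: 0xC5 = 11000101 → 2-byte char (#3). Advance 2.
Byte at offset 8: 0xEA = 11101010 → 3-byte char (#4). Advance 3.
Byte at offset 11: 0xE1 = 11100001 → 3-byte char (#5). Advance 3.
Byte at offset 14: 0xE2 = 11100010 → 3-byte char (#6). Advance 3.
Byte at offset 17: 0xF0 = 11110000 → 4-byte char (#7). Advance 4.
Byte at offset 21: 0xEE = 11101110 → 3-byte char (#8). Advance 3.
Byte at offset 24: 0xE3 = 11100011 → 3-byte char (#9). Advance 3.
Byte at offset 27: 0xE2 = 11100010 → 3-byte char (#10). Advance 3.
Reached end at offset 30 after 10 code points.

10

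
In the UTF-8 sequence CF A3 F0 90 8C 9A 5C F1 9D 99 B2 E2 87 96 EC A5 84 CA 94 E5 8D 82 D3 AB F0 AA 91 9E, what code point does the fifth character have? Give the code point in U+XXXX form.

U+21D6

Offset 0: leading byte 0xCF = 11001111 → 2-byte char #1 = CF A3.
Offset 2: leading byte 0xF0 = 11110000 → 4-byte char #2 = F0 90 8C 9A.
Offset 6: leading byte 0x5C = 01011100 → 1-byte char #3 = 5C.
Offset 7: leading byte 0xF1 = 11110001 → 4-byte char #4 = F1 9D 99 B2.
Offset 11: leading byte 0xE2 = 11100010 → 3-byte char #5 = E2 87 96.
Leading byte 0xE2 = 11100010 matches 1110xxxx → 3-byte sequence.
Byte 1: 0xE2 = 11100010, payload 0010 (4 bits).
Byte 2: 0x87 = 10000111 (10xxxxxx ✓), payload 000111.
Byte 3: 0x96 = 10010110 (10xxxxxx ✓), payload 010110.
Concatenate: 0010000111010110 = 0x21D6 (16 bits → U+21D6).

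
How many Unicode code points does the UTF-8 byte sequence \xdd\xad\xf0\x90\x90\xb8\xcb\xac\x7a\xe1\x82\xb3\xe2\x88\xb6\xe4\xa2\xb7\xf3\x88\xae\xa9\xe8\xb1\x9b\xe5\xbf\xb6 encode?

Byte at offset 0: 0xDD = 11011101 → 2-byte char (#1). Advance 2.
Byte at offset 2: 0xF0 = 11110000 → 4-byte char (#2). Advance 4.
Byte at offset 6: 0xCB = 11001011 → 2-byte char (#3). Advance 2.
Byte at offset 8: 0x7A = 01111010 → 1-byte char (#4). Advance 1.
Byte at offset 9: 0xE1 = 11100001 → 3-byte char (#5). Advance 3.
Byte at offset 12: 0xE2 = 11100010 → 3-byte char (#6). Advance 3.
Byte at offset 15: 0xE4 = 11100100 → 3-byte char (#7). Advance 3.
Byte at offset 18: 0xF3 = 11110011 → 4-byte char (#8). Advance 4.
Byte at offset 22: 0xE8 = 11101000 → 3-byte char (#9). Advance 3.
Byte at offset 25: 0xE5 = 11100101 → 3-byte char (#10). Advance 3.
Reached end at offset 28 after 10 code points.

10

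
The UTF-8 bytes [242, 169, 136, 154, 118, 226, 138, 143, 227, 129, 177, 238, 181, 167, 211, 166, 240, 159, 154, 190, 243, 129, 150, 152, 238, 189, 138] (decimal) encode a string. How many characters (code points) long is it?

Byte at offset 0: 0xF2 = 11110010 → 4-byte char (#1). Advance 4.
Byte at offset 4: 0x76 = 01110110 → 1-byte char (#2). Advance 1.
Byte at offset 5: 0xE2 = 11100010 → 3-byte char (#3). Advance 3.
Byte at offset 8: 0xE3 = 11100011 → 3-byte char (#4). Advance 3.
Byte at offset 11: 0xEE = 11101110 → 3-byte char (#5). Advance 3.
Byte at offset 14: 0xD3 = 11010011 → 2-byte char (#6). Advance 2.
Byte at offset 16: 0xF0 = 11110000 → 4-byte char (#7). Advance 4.
Byte at offset 20: 0xF3 = 11110011 → 4-byte char (#8). Advance 4.
Byte at offset 24: 0xEE = 11101110 → 3-byte char (#9). Advance 3.
Reached end at offset 27 after 9 code points.

9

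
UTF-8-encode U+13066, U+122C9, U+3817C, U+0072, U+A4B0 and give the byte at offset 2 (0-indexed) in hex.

0x81

U+13066 → 4-byte form F0 93 81 A6 at offsets 0–3.
Offset 2 falls in char 1's range; it's byte 3 of F0 93 81 A6 = 0x81.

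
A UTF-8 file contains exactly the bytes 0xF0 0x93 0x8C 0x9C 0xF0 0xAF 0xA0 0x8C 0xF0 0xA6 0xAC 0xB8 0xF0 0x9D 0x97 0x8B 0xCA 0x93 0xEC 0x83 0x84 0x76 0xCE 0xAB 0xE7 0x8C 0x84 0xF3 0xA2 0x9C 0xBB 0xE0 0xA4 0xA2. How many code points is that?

Byte at offset 0: 0xF0 = 11110000 → 4-byte char (#1). Advance 4.
Byte at offset 4: 0xF0 = 11110000 → 4-byte char (#2). Advance 4.
Byte at offset 8: 0xF0 = 11110000 → 4-byte char (#3). Advance 4.
Byte at offset 12: 0xF0 = 11110000 → 4-byte char (#4). Advance 4.
Byte at offset 16: 0xCA = 11001010 → 2-byte char (#5). Advance 2.
Byte at offset 18: 0xEC = 11101100 → 3-byte char (#6). Advance 3.
Byte at offset 21: 0x76 = 01110110 → 1-byte char (#7). Advance 1.
Byte at offset 22: 0xCE = 11001110 → 2-byte char (#8). Advance 2.
Byte at offset 24: 0xE7 = 11100111 → 3-byte char (#9). Advance 3.
Byte at offset 27: 0xF3 = 11110011 → 4-byte char (#10). Advance 4.
Byte at offset 31: 0xE0 = 11100000 → 3-byte char (#11). Advance 3.
Reached end at offset 34 after 11 code points.

11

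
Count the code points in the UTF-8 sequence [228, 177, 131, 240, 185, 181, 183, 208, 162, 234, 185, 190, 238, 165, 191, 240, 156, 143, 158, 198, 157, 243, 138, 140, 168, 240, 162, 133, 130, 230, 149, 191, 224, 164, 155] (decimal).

11

Byte at offset 0: 0xE4 = 11100100 → 3-byte char (#1). Advance 3.
Byte at offset 3: 0xF0 = 11110000 → 4-byte char (#2). Advance 4.
Byte at offset 7: 0xD0 = 11010000 → 2-byte char (#3). Advance 2.
Byte at offset 9: 0xEA = 11101010 → 3-byte char (#4). Advance 3.
Byte at offset 12: 0xEE = 11101110 → 3-byte char (#5). Advance 3.
Byte at offset 15: 0xF0 = 11110000 → 4-byte char (#6). Advance 4.
Byte at offset 19: 0xC6 = 11000110 → 2-byte char (#7). Advance 2.
Byte at offset 21: 0xF3 = 11110011 → 4-byte char (#8). Advance 4.
Byte at offset 25: 0xF0 = 11110000 → 4-byte char (#9). Advance 4.
Byte at offset 29: 0xE6 = 11100110 → 3-byte char (#10). Advance 3.
Byte at offset 32: 0xE0 = 11100000 → 3-byte char (#11). Advance 3.
Reached end at offset 35 after 11 code points.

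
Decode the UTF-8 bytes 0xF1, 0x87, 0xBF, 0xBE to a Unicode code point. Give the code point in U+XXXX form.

U+47FFE

Leading byte 0xF1 = 11110001 matches 11110xxx → 4-byte sequence.
Byte 1: 0xF1 = 11110001, payload 001 (3 bits).
Byte 2: 0x87 = 10000111 (10xxxxxx ✓), payload 000111.
Byte 3: 0xBF = 10111111 (10xxxxxx ✓), payload 111111.
Byte 4: 0xBE = 10111110 (10xxxxxx ✓), payload 111110.
Concatenate: 001000111111111111110 = 0x47FFE (21 bits → U+47FFE).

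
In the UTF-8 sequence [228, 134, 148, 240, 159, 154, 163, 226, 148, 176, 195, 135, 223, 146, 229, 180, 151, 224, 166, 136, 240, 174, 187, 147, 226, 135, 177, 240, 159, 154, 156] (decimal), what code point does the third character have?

Offset 0: leading byte 0xE4 = 11100100 → 3-byte char #1 = E4 86 94.
Offset 3: leading byte 0xF0 = 11110000 → 4-byte char #2 = F0 9F 9A A3.
Offset 7: leading byte 0xE2 = 11100010 → 3-byte char #3 = E2 94 B0.
Leading byte 0xE2 = 11100010 matches 1110xxxx → 3-byte sequence.
Byte 1: 0xE2 = 11100010, payload 0010 (4 bits).
Byte 2: 0x94 = 10010100 (10xxxxxx ✓), payload 010100.
Byte 3: 0xB0 = 10110000 (10xxxxxx ✓), payload 110000.
Concatenate: 0010010100110000 = 0x2530 (16 bits → U+2530).

U+2530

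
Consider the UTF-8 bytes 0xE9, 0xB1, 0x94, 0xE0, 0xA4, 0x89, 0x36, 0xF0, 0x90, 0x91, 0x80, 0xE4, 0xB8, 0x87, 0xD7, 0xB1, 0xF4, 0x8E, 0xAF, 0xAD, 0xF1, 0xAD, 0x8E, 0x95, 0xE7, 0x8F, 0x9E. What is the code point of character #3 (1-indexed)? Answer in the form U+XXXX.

Offset 0: leading byte 0xE9 = 11101001 → 3-byte char #1 = E9 B1 94.
Offset 3: leading byte 0xE0 = 11100000 → 3-byte char #2 = E0 A4 89.
Offset 6: leading byte 0x36 = 00110110 → 1-byte char #3 = 36.
Leading byte 0x36 = 00110110 matches 0xxxxxxx → 1-byte sequence.
Byte 1: 0x36 = 00110110, payload 0110110 (7 bits).
Concatenate: 0110110 = 0x36 (7 bits → U+0036).

U+0036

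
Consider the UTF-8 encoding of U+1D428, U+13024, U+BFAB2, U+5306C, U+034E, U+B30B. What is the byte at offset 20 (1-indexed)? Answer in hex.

0x8C

1-indexed offset 20 is 0-indexed offset 19.
U+1D428 → 4-byte form F0 9D 90 A8 at offsets 0–3.
U+13024 → 4-byte form F0 93 80 A4 at offsets 4–7.
U+BFAB2 → 4-byte form F2 BF AA B2 at offsets 8–11.
U+5306C → 4-byte form F1 93 81 AC at offsets 12–15.
U+034E → 2-byte form CD 8E at offsets 16–17.
U+B30B → 3-byte form EB 8C 8B at offsets 18–20.
Offset 19 falls in char 6's range; it's byte 2 of EB 8C 8B = 0x8C.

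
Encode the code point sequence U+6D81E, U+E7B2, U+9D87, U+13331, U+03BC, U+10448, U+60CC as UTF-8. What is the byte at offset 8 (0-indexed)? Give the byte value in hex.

U+6D81E → 4-byte form F1 AD A0 9E at offsets 0–3.
U+E7B2 → 3-byte form EE 9E B2 at offsets 4–6.
U+9D87 → 3-byte form E9 B6 87 at offsets 7–9.
Offset 8 falls in char 3's range; it's byte 2 of E9 B6 87 = 0xB6.

0xB6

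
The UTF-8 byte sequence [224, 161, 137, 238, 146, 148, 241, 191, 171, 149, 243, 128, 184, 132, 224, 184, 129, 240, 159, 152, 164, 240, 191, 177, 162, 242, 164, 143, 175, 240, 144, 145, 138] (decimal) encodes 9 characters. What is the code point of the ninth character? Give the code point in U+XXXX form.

Offset 0: leading byte 0xE0 = 11100000 → 3-byte char #1 = E0 A1 89.
Offset 3: leading byte 0xEE = 11101110 → 3-byte char #2 = EE 92 94.
Offset 6: leading byte 0xF1 = 11110001 → 4-byte char #3 = F1 BF AB 95.
Offset 10: leading byte 0xF3 = 11110011 → 4-byte char #4 = F3 80 B8 84.
Offset 14: leading byte 0xE0 = 11100000 → 3-byte char #5 = E0 B8 81.
Offset 17: leading byte 0xF0 = 11110000 → 4-byte char #6 = F0 9F 98 A4.
Offset 21: leading byte 0xF0 = 11110000 → 4-byte char #7 = F0 BF B1 A2.
Offset 25: leading byte 0xF2 = 11110010 → 4-byte char #8 = F2 A4 8F AF.
Offset 29: leading byte 0xF0 = 11110000 → 4-byte char #9 = F0 90 91 8A.
Leading byte 0xF0 = 11110000 matches 11110xxx → 4-byte sequence.
Byte 1: 0xF0 = 11110000, payload 000 (3 bits).
Byte 2: 0x90 = 10010000 (10xxxxxx ✓), payload 010000.
Byte 3: 0x91 = 10010001 (10xxxxxx ✓), payload 010001.
Byte 4: 0x8A = 10001010 (10xxxxxx ✓), payload 001010.
Concatenate: 000010000010001001010 = 0x1044A (21 bits → U+1044A).

U+1044A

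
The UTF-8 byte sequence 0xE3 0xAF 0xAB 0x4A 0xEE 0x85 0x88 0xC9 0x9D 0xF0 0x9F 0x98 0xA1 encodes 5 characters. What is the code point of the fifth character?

U+1F621

Offset 0: leading byte 0xE3 = 11100011 → 3-byte char #1 = E3 AF AB.
Offset 3: leading byte 0x4A = 01001010 → 1-byte char #2 = 4A.
Offset 4: leading byte 0xEE = 11101110 → 3-byte char #3 = EE 85 88.
Offset 7: leading byte 0xC9 = 11001001 → 2-byte char #4 = C9 9D.
Offset 9: leading byte 0xF0 = 11110000 → 4-byte char #5 = F0 9F 98 A1.
Leading byte 0xF0 = 11110000 matches 11110xxx → 4-byte sequence.
Byte 1: 0xF0 = 11110000, payload 000 (3 bits).
Byte 2: 0x9F = 10011111 (10xxxxxx ✓), payload 011111.
Byte 3: 0x98 = 10011000 (10xxxxxx ✓), payload 011000.
Byte 4: 0xA1 = 10100001 (10xxxxxx ✓), payload 100001.
Concatenate: 000011111011000100001 = 0x1F621 (21 bits → U+1F621).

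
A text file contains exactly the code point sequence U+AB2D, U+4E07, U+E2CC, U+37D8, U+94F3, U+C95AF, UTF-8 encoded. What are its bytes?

U+AB2D: 3-byte form → EA AC AD.
U+4E07: 3-byte form → E4 B8 87.
U+E2CC: 3-byte form → EE 8B 8C.
U+37D8: 3-byte form → E3 9F 98.
U+94F3: 3-byte form → E9 93 B3.
U+C95AF: 4-byte form → F3 89 96 AF.
Concatenated (19 bytes): EA AC AD E4 B8 87 EE 8B 8C E3 9F 98 E9 93 B3 F3 89 96 AF.

EA AC AD E4 B8 87 EE 8B 8C E3 9F 98 E9 93 B3 F3 89 96 AF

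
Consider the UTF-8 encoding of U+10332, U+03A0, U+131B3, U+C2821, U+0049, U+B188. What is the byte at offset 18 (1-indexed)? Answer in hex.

0x88

1-indexed offset 18 is 0-indexed offset 17.
U+10332 → 4-byte form F0 90 8C B2 at offsets 0–3.
U+03A0 → 2-byte form CE A0 at offsets 4–5.
U+131B3 → 4-byte form F0 93 86 B3 at offsets 6–9.
U+C2821 → 4-byte form F3 82 A0 A1 at offsets 10–13.
U+0049 → 1-byte form 49 at offsets 14–14.
U+B188 → 3-byte form EB 86 88 at offsets 15–17.
Offset 17 falls in char 6's range; it's byte 3 of EB 86 88 = 0x88.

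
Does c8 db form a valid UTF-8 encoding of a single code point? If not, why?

Leading byte 0xC8 = 11001000 → 2-byte form.
Byte 2 is 0xDB = 11011011, which is not 10xxxxxx — expected a continuation byte.

invalid (non-continuation byte where continuation expected)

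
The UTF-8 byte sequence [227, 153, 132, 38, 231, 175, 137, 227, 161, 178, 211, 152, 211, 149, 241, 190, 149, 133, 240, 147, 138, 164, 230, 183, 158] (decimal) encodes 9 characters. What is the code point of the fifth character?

U+04D8

Offset 0: leading byte 0xE3 = 11100011 → 3-byte char #1 = E3 99 84.
Offset 3: leading byte 0x26 = 00100110 → 1-byte char #2 = 26.
Offset 4: leading byte 0xE7 = 11100111 → 3-byte char #3 = E7 AF 89.
Offset 7: leading byte 0xE3 = 11100011 → 3-byte char #4 = E3 A1 B2.
Offset 10: leading byte 0xD3 = 11010011 → 2-byte char #5 = D3 98.
Leading byte 0xD3 = 11010011 matches 110xxxxx → 2-byte sequence.
Byte 1: 0xD3 = 11010011, payload 10011 (5 bits).
Byte 2: 0x98 = 10011000 (10xxxxxx ✓), payload 011000.
Concatenate: 10011011000 = 0x4D8 (11 bits → U+04D8).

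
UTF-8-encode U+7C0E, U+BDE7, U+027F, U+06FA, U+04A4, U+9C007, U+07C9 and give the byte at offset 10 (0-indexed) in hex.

0xD2

U+7C0E → 3-byte form E7 B0 8E at offsets 0–2.
U+BDE7 → 3-byte form EB B7 A7 at offsets 3–5.
U+027F → 2-byte form C9 BF at offsets 6–7.
U+06FA → 2-byte form DB BA at offsets 8–9.
U+04A4 → 2-byte form D2 A4 at offsets 10–11.
Offset 10 falls in char 5's range; it's byte 1 of D2 A4 = 0xD2.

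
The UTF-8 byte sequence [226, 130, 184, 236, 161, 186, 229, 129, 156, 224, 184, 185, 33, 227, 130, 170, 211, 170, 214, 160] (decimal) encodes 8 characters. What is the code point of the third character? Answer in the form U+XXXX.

U+505C

Offset 0: leading byte 0xE2 = 11100010 → 3-byte char #1 = E2 82 B8.
Offset 3: leading byte 0xEC = 11101100 → 3-byte char #2 = EC A1 BA.
Offset 6: leading byte 0xE5 = 11100101 → 3-byte char #3 = E5 81 9C.
Leading byte 0xE5 = 11100101 matches 1110xxxx → 3-byte sequence.
Byte 1: 0xE5 = 11100101, payload 0101 (4 bits).
Byte 2: 0x81 = 10000001 (10xxxxxx ✓), payload 000001.
Byte 3: 0x9C = 10011100 (10xxxxxx ✓), payload 011100.
Concatenate: 0101000001011100 = 0x505C (16 bits → U+505C).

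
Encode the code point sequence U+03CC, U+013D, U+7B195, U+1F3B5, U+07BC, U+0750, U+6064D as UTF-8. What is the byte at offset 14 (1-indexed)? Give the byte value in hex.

0xBC

1-indexed offset 14 is 0-indexed offset 13.
U+03CC → 2-byte form CF 8C at offsets 0–1.
U+013D → 2-byte form C4 BD at offsets 2–3.
U+7B195 → 4-byte form F1 BB 86 95 at offsets 4–7.
U+1F3B5 → 4-byte form F0 9F 8E B5 at offsets 8–11.
U+07BC → 2-byte form DE BC at offsets 12–13.
Offset 13 falls in char 5's range; it's byte 2 of DE BC = 0xBC.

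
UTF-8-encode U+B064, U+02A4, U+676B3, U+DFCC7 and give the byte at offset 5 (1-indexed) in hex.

1-indexed offset 5 is 0-indexed offset 4.
U+B064 → 3-byte form EB 81 A4 at offsets 0–2.
U+02A4 → 2-byte form CA A4 at offsets 3–4.
Offset 4 falls in char 2's range; it's byte 2 of CA A4 = 0xA4.

0xA4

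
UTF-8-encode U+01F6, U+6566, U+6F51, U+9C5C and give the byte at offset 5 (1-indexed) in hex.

1-indexed offset 5 is 0-indexed offset 4.
U+01F6 → 2-byte form C7 B6 at offsets 0–1.
U+6566 → 3-byte form E6 95 A6 at offsets 2–4.
Offset 4 falls in char 2's range; it's byte 3 of E6 95 A6 = 0xA6.

0xA6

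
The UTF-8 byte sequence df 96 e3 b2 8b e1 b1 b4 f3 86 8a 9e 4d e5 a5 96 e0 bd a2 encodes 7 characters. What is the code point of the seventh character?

Offset 0: leading byte 0xDF = 11011111 → 2-byte char #1 = DF 96.
Offset 2: leading byte 0xE3 = 11100011 → 3-byte char #2 = E3 B2 8B.
Offset 5: leading byte 0xE1 = 11100001 → 3-byte char #3 = E1 B1 B4.
Offset 8: leading byte 0xF3 = 11110011 → 4-byte char #4 = F3 86 8A 9E.
Offset 12: leading byte 0x4D = 01001101 → 1-byte char #5 = 4D.
Offset 13: leading byte 0xE5 = 11100101 → 3-byte char #6 = E5 A5 96.
Offset 16: leading byte 0xE0 = 11100000 → 3-byte char #7 = E0 BD A2.
Leading byte 0xE0 = 11100000 matches 1110xxxx → 3-byte sequence.
Byte 1: 0xE0 = 11100000, payload 0000 (4 bits).
Byte 2: 0xBD = 10111101 (10xxxxxx ✓), payload 111101.
Byte 3: 0xA2 = 10100010 (10xxxxxx ✓), payload 100010.
Concatenate: 0000111101100010 = 0xF62 (16 bits → U+0F62).

U+0F62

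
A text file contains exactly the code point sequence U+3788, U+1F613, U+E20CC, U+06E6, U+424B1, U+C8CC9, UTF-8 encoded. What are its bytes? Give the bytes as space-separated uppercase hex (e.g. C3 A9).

E3 9E 88 F0 9F 98 93 F3 A2 83 8C DB A6 F1 82 92 B1 F3 88 B3 89

U+3788: 3-byte form → E3 9E 88.
U+1F613: 4-byte form → F0 9F 98 93.
U+E20CC: 4-byte form → F3 A2 83 8C.
U+06E6: 2-byte form → DB A6.
U+424B1: 4-byte form → F1 82 92 B1.
U+C8CC9: 4-byte form → F3 88 B3 89.
Concatenated (21 bytes): E3 9E 88 F0 9F 98 93 F3 A2 83 8C DB A6 F1 82 92 B1 F3 88 B3 89.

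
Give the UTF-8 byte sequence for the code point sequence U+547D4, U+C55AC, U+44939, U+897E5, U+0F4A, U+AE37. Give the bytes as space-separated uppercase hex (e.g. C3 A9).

F1 94 9F 94 F3 85 96 AC F1 84 A4 B9 F2 89 9F A5 E0 BD 8A EA B8 B7

U+547D4: 4-byte form → F1 94 9F 94.
U+C55AC: 4-byte form → F3 85 96 AC.
U+44939: 4-byte form → F1 84 A4 B9.
U+897E5: 4-byte form → F2 89 9F A5.
U+0F4A: 3-byte form → E0 BD 8A.
U+AE37: 3-byte form → EA B8 B7.
Concatenated (22 bytes): F1 94 9F 94 F3 85 96 AC F1 84 A4 B9 F2 89 9F A5 E0 BD 8A EA B8 B7.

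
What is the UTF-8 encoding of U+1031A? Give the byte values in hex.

F0 90 8C 9A

U+1031A = 0x1031A = 66330 decimal. In range U+10000–U+10FFFF → 4-byte form: 11110xxx 10xxxxxx 10xxxxxx 10xxxxxx.
Binary (21 bits): 000010000001100011010.
Split 3+6+6+6: 000 | 010000 | 001100 | 011010.
Byte 1: 11110000 = 0xF0.
Byte 2: 10010000 = 0x90.
Byte 3: 10001100 = 0x8C.
Byte 4: 10011010 = 0x9A.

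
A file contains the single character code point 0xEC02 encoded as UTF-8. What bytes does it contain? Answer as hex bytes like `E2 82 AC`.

EE B0 82

U+EC02 = 0xEC02 = 60418 decimal. In range U+0800–U+FFFF → 3-byte form: 1110xxxx 10xxxxxx 10xxxxxx.
Binary (16 bits): 1110110000000010.
Split 4+6+6: 1110 | 110000 | 000010.
Byte 1: 11101110 = 0xEE.
Byte 2: 10110000 = 0xB0.
Byte 3: 10000010 = 0x82.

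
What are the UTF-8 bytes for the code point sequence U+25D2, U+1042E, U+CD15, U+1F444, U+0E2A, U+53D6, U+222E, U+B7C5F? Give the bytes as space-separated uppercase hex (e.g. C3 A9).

U+25D2: 3-byte form → E2 97 92.
U+1042E: 4-byte form → F0 90 90 AE.
U+CD15: 3-byte form → EC B4 95.
U+1F444: 4-byte form → F0 9F 91 84.
U+0E2A: 3-byte form → E0 B8 AA.
U+53D6: 3-byte form → E5 8F 96.
U+222E: 3-byte form → E2 88 AE.
U+B7C5F: 4-byte form → F2 B7 B1 9F.
Concatenated (27 bytes): E2 97 92 F0 90 90 AE EC B4 95 F0 9F 91 84 E0 B8 AA E5 8F 96 E2 88 AE F2 B7 B1 9F.

E2 97 92 F0 90 90 AE EC B4 95 F0 9F 91 84 E0 B8 AA E5 8F 96 E2 88 AE F2 B7 B1 9F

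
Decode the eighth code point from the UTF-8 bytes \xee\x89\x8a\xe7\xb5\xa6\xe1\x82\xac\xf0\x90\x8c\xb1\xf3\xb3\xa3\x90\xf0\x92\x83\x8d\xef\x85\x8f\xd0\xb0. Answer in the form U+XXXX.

Offset 0: leading byte 0xEE = 11101110 → 3-byte char #1 = EE 89 8A.
Offset 3: leading byte 0xE7 = 11100111 → 3-byte char #2 = E7 B5 A6.
Offset 6: leading byte 0xE1 = 11100001 → 3-byte char #3 = E1 82 AC.
Offset 9: leading byte 0xF0 = 11110000 → 4-byte char #4 = F0 90 8C B1.
Offset 13: leading byte 0xF3 = 11110011 → 4-byte char #5 = F3 B3 A3 90.
Offset 17: leading byte 0xF0 = 11110000 → 4-byte char #6 = F0 92 83 8D.
Offset 21: leading byte 0xEF = 11101111 → 3-byte char #7 = EF 85 8F.
Offset 24: leading byte 0xD0 = 11010000 → 2-byte char #8 = D0 B0.
Leading byte 0xD0 = 11010000 matches 110xxxxx → 2-byte sequence.
Byte 1: 0xD0 = 11010000, payload 10000 (5 bits).
Byte 2: 0xB0 = 10110000 (10xxxxxx ✓), payload 110000.
Concatenate: 10000110000 = 0x430 (11 bits → U+0430).

U+0430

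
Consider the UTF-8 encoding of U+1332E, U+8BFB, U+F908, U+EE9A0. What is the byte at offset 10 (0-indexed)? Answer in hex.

0xF3

U+1332E → 4-byte form F0 93 8C AE at offsets 0–3.
U+8BFB → 3-byte form E8 AF BB at offsets 4–6.
U+F908 → 3-byte form EF A4 88 at offsets 7–9.
U+EE9A0 → 4-byte form F3 AE A6 A0 at offsets 10–13.
Offset 10 falls in char 4's range; it's byte 1 of F3 AE A6 A0 = 0xF3.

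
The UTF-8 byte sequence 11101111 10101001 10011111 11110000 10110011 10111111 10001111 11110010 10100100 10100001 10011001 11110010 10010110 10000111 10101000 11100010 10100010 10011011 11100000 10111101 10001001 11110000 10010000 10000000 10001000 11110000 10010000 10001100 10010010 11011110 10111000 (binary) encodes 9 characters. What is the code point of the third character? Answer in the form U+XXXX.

Offset 0: leading byte 0xEF = 11101111 → 3-byte char #1 = EF A9 9F.
Offset 3: leading byte 0xF0 = 11110000 → 4-byte char #2 = F0 B3 BF 8F.
Offset 7: leading byte 0xF2 = 11110010 → 4-byte char #3 = F2 A4 A1 99.
Leading byte 0xF2 = 11110010 matches 11110xxx → 4-byte sequence.
Byte 1: 0xF2 = 11110010, payload 010 (3 bits).
Byte 2: 0xA4 = 10100100 (10xxxxxx ✓), payload 100100.
Byte 3: 0xA1 = 10100001 (10xxxxxx ✓), payload 100001.
Byte 4: 0x99 = 10011001 (10xxxxxx ✓), payload 011001.
Concatenate: 010100100100001011001 = 0xA4859 (21 bits → U+A4859).

U+A4859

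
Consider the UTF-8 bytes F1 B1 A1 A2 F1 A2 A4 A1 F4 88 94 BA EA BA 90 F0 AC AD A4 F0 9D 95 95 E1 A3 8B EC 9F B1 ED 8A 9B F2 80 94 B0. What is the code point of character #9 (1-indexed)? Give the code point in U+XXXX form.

U+D29B

Offset 0: leading byte 0xF1 = 11110001 → 4-byte char #1 = F1 B1 A1 A2.
Offset 4: leading byte 0xF1 = 11110001 → 4-byte char #2 = F1 A2 A4 A1.
Offset 8: leading byte 0xF4 = 11110100 → 4-byte char #3 = F4 88 94 BA.
Offset 12: leading byte 0xEA = 11101010 → 3-byte char #4 = EA BA 90.
Offset 15: leading byte 0xF0 = 11110000 → 4-byte char #5 = F0 AC AD A4.
Offset 19: leading byte 0xF0 = 11110000 → 4-byte char #6 = F0 9D 95 95.
Offset 23: leading byte 0xE1 = 11100001 → 3-byte char #7 = E1 A3 8B.
Offset 26: leading byte 0xEC = 11101100 → 3-byte char #8 = EC 9F B1.
Offset 29: leading byte 0xED = 11101101 → 3-byte char #9 = ED 8A 9B.
Leading byte 0xED = 11101101 matches 1110xxxx → 3-byte sequence.
Byte 1: 0xED = 11101101, payload 1101 (4 bits).
Byte 2: 0x8A = 10001010 (10xxxxxx ✓), payload 001010.
Byte 3: 0x9B = 10011011 (10xxxxxx ✓), payload 011011.
Concatenate: 1101001010011011 = 0xD29B (16 bits → U+D29B).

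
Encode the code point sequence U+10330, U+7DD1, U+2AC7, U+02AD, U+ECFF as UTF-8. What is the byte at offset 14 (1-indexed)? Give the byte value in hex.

1-indexed offset 14 is 0-indexed offset 13.
U+10330 → 4-byte form F0 90 8C B0 at offsets 0–3.
U+7DD1 → 3-byte form E7 B7 91 at offsets 4–6.
U+2AC7 → 3-byte form E2 AB 87 at offsets 7–9.
U+02AD → 2-byte form CA AD at offsets 10–11.
U+ECFF → 3-byte form EE B3 BF at offsets 12–14.
Offset 13 falls in char 5's range; it's byte 2 of EE B3 BF = 0xB3.

0xB3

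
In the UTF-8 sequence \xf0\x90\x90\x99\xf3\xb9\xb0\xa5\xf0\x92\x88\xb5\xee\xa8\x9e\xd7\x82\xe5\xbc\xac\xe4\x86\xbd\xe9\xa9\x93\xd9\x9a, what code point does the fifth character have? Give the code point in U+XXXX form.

U+05C2

Offset 0: leading byte 0xF0 = 11110000 → 4-byte char #1 = F0 90 90 99.
Offset 4: leading byte 0xF3 = 11110011 → 4-byte char #2 = F3 B9 B0 A5.
Offset 8: leading byte 0xF0 = 11110000 → 4-byte char #3 = F0 92 88 B5.
Offset 12: leading byte 0xEE = 11101110 → 3-byte char #4 = EE A8 9E.
Offset 15: leading byte 0xD7 = 11010111 → 2-byte char #5 = D7 82.
Leading byte 0xD7 = 11010111 matches 110xxxxx → 2-byte sequence.
Byte 1: 0xD7 = 11010111, payload 10111 (5 bits).
Byte 2: 0x82 = 10000010 (10xxxxxx ✓), payload 000010.
Concatenate: 10111000010 = 0x5C2 (11 bits → U+05C2).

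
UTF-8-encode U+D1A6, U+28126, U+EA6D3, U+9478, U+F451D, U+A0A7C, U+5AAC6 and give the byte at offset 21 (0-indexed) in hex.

0xBC

U+D1A6 → 3-byte form ED 86 A6 at offsets 0–2.
U+28126 → 4-byte form F0 A8 84 A6 at offsets 3–6.
U+EA6D3 → 4-byte form F3 AA 9B 93 at offsets 7–10.
U+9478 → 3-byte form E9 91 B8 at offsets 11–13.
U+F451D → 4-byte form F3 B4 94 9D at offsets 14–17.
U+A0A7C → 4-byte form F2 A0 A9 BC at offsets 18–21.
Offset 21 falls in char 6's range; it's byte 4 of F2 A0 A9 BC = 0xBC.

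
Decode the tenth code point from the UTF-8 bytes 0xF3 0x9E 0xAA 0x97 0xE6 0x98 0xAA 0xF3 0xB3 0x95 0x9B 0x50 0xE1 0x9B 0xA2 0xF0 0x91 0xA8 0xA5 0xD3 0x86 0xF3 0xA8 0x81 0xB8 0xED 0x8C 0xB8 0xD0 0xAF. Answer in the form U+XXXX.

Offset 0: leading byte 0xF3 = 11110011 → 4-byte char #1 = F3 9E AA 97.
Offset 4: leading byte 0xE6 = 11100110 → 3-byte char #2 = E6 98 AA.
Offset 7: leading byte 0xF3 = 11110011 → 4-byte char #3 = F3 B3 95 9B.
Offset 11: leading byte 0x50 = 01010000 → 1-byte char #4 = 50.
Offset 12: leading byte 0xE1 = 11100001 → 3-byte char #5 = E1 9B A2.
Offset 15: leading byte 0xF0 = 11110000 → 4-byte char #6 = F0 91 A8 A5.
Offset 19: leading byte 0xD3 = 11010011 → 2-byte char #7 = D3 86.
Offset 21: leading byte 0xF3 = 11110011 → 4-byte char #8 = F3 A8 81 B8.
Offset 25: leading byte 0xED = 11101101 → 3-byte char #9 = ED 8C B8.
Offset 28: leading byte 0xD0 = 11010000 → 2-byte char #10 = D0 AF.
Leading byte 0xD0 = 11010000 matches 110xxxxx → 2-byte sequence.
Byte 1: 0xD0 = 11010000, payload 10000 (5 bits).
Byte 2: 0xAF = 10101111 (10xxxxxx ✓), payload 101111.
Concatenate: 10000101111 = 0x42F (11 bits → U+042F).

U+042F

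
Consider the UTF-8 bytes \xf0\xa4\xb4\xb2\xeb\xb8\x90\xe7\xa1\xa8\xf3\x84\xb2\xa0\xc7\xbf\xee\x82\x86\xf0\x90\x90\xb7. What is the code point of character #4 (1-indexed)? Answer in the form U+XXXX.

Offset 0: leading byte 0xF0 = 11110000 → 4-byte char #1 = F0 A4 B4 B2.
Offset 4: leading byte 0xEB = 11101011 → 3-byte char #2 = EB B8 90.
Offset 7: leading byte 0xE7 = 11100111 → 3-byte char #3 = E7 A1 A8.
Offset 10: leading byte 0xF3 = 11110011 → 4-byte char #4 = F3 84 B2 A0.
Leading byte 0xF3 = 11110011 matches 11110xxx → 4-byte sequence.
Byte 1: 0xF3 = 11110011, payload 011 (3 bits).
Byte 2: 0x84 = 10000100 (10xxxxxx ✓), payload 000100.
Byte 3: 0xB2 = 10110010 (10xxxxxx ✓), payload 110010.
Byte 4: 0xA0 = 10100000 (10xxxxxx ✓), payload 100000.
Concatenate: 011000100110010100000 = 0xC4CA0 (21 bits → U+C4CA0).

U+C4CA0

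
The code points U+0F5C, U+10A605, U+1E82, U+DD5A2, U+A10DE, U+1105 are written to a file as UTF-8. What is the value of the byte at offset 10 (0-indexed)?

U+0F5C → 3-byte form E0 BD 9C at offsets 0–2.
U+10A605 → 4-byte form F4 8A 98 85 at offsets 3–6.
U+1E82 → 3-byte form E1 BA 82 at offsets 7–9.
U+DD5A2 → 4-byte form F3 9D 96 A2 at offsets 10–13.
Offset 10 falls in char 4's range; it's byte 1 of F3 9D 96 A2 = 0xF3.

0xF3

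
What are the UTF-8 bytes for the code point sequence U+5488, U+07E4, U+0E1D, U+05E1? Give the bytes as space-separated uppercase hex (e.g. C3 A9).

U+5488: 3-byte form → E5 92 88.
U+07E4: 2-byte form → DF A4.
U+0E1D: 3-byte form → E0 B8 9D.
U+05E1: 2-byte form → D7 A1.
Concatenated (10 bytes): E5 92 88 DF A4 E0 B8 9D D7 A1.

E5 92 88 DF A4 E0 B8 9D D7 A1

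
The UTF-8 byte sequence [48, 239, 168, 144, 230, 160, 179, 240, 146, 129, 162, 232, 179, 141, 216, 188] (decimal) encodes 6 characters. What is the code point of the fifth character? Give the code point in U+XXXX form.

Offset 0: leading byte 0x30 = 00110000 → 1-byte char #1 = 30.
Offset 1: leading byte 0xEF = 11101111 → 3-byte char #2 = EF A8 90.
Offset 4: leading byte 0xE6 = 11100110 → 3-byte char #3 = E6 A0 B3.
Offset 7: leading byte 0xF0 = 11110000 → 4-byte char #4 = F0 92 81 A2.
Offset 11: leading byte 0xE8 = 11101000 → 3-byte char #5 = E8 B3 8D.
Leading byte 0xE8 = 11101000 matches 1110xxxx → 3-byte sequence.
Byte 1: 0xE8 = 11101000, payload 1000 (4 bits).
Byte 2: 0xB3 = 10110011 (10xxxxxx ✓), payload 110011.
Byte 3: 0x8D = 10001101 (10xxxxxx ✓), payload 001101.
Concatenate: 1000110011001101 = 0x8CCD (16 bits → U+8CCD).

U+8CCD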